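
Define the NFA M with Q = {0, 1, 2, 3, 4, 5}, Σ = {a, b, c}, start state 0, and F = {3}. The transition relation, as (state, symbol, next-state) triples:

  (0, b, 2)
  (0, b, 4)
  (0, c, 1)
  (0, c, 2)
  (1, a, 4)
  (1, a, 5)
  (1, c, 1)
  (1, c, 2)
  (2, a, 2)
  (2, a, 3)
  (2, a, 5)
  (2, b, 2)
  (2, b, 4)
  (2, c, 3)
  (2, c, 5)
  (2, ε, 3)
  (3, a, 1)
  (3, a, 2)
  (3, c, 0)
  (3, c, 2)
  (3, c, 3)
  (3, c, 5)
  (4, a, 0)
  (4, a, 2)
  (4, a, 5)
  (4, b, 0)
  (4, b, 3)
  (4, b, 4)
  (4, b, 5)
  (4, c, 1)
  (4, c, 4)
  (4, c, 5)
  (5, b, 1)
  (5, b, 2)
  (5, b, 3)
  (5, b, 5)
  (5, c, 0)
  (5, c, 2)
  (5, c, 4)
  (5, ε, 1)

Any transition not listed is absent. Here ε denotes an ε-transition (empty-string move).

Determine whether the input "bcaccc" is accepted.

Start in {0}.
Read 'b': {0} → {2, 3, 4}.
Read 'c': {2, 3, 4} → {0, 1, 2, 3, 4, 5}.
Read 'a': {0, 1, 2, 3, 4, 5} → {0, 1, 2, 3, 4, 5}.
Read 'c': {0, 1, 2, 3, 4, 5} → {0, 1, 2, 3, 4, 5}.
Read 'c': {0, 1, 2, 3, 4, 5} → {0, 1, 2, 3, 4, 5}.
Read 'c': {0, 1, 2, 3, 4, 5} → {0, 1, 2, 3, 4, 5}.
The final set {0, 1, 2, 3, 4, 5} contains the accepting state 3.

Yes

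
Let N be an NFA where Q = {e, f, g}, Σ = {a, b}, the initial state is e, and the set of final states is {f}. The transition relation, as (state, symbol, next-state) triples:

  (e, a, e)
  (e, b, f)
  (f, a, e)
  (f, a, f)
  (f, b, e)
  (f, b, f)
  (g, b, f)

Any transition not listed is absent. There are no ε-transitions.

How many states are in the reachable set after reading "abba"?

Start in {e}.
Read 'a': {e} → {e}.
Read 'b': {e} → {f}.
Read 'b': {f} → {e, f}.
Read 'a': {e, f} → {e, f}.
That set has 2 states.

2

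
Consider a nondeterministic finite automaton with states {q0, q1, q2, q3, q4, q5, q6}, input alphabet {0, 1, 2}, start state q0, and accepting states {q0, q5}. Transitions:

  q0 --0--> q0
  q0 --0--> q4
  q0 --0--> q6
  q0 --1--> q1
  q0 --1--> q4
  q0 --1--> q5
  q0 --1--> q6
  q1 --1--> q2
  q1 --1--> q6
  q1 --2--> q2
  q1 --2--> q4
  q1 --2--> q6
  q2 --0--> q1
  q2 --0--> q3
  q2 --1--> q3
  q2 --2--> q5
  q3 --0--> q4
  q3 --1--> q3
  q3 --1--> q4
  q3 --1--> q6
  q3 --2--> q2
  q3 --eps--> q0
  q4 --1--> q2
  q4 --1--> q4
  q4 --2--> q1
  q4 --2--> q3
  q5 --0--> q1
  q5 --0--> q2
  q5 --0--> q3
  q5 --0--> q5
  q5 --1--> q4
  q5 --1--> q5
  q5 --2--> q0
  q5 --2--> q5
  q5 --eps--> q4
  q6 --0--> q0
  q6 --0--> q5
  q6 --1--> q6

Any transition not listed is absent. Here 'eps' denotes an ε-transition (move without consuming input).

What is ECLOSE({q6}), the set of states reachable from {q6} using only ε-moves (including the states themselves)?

Begin with {q6}.
No ε-moves leave this set, so the closure equals the set itself.

{q6}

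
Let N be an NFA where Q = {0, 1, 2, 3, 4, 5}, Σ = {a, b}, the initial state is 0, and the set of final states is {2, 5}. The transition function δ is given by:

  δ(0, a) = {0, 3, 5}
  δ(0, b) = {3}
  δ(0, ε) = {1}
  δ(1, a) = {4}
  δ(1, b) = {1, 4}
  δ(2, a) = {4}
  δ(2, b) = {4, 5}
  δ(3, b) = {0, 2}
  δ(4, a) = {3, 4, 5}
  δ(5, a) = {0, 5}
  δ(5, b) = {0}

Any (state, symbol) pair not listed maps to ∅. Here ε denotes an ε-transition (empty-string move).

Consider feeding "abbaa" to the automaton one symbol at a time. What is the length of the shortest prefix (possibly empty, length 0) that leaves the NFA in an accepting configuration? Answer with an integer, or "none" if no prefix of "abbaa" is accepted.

1

Start: ε-closure({0}) = {0, 1}.
Read 'a': {0, 1} → {0, 1, 3, 4, 5}.
None of the earlier sets intersect F, but {0, 1, 3, 4, 5} does.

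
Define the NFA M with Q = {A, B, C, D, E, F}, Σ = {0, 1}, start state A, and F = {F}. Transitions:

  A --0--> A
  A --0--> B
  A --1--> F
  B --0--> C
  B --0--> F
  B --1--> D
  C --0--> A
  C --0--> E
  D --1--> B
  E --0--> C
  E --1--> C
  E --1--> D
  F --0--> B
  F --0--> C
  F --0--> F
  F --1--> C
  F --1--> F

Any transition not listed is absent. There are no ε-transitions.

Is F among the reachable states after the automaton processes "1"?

Yes

Start in {A}.
Read '1': A→{F}; now {F}.
State F is in {F}.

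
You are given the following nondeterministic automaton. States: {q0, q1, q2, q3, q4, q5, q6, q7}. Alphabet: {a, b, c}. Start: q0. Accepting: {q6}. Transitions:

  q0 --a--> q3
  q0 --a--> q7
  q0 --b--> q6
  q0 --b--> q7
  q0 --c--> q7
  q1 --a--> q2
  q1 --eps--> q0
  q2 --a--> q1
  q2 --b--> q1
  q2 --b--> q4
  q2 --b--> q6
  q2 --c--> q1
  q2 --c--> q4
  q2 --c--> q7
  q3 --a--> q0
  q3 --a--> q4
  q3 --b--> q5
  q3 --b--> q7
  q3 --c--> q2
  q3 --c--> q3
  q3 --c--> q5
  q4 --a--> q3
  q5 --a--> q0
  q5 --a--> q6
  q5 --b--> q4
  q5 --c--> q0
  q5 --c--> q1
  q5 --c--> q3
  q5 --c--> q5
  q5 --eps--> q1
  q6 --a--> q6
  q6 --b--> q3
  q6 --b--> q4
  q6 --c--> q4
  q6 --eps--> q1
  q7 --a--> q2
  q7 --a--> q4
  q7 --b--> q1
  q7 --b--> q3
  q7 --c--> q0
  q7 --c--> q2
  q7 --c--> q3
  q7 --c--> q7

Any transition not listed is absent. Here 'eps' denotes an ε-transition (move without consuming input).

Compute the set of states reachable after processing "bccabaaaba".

Start in {q0}.
Read 'b': {q0} → {q0, q1, q6, q7}.
Read 'c': {q0, q1, q6, q7} → {q0, q2, q3, q4, q7}.
Read 'c': {q0, q2, q3, q4, q7} → {q0, q1, q2, q3, q4, q5, q7}.
Read 'a': {q0, q1, q2, q3, q4, q5, q7} → {q0, q1, q2, q3, q4, q6, q7}.
Read 'b': {q0, q1, q2, q3, q4, q6, q7} → {q0, q1, q3, q4, q5, q6, q7}.
Read 'a': {q0, q1, q3, q4, q5, q6, q7} → {q0, q1, q2, q3, q4, q6, q7}.
Read 'a': {q0, q1, q2, q3, q4, q6, q7} → {q0, q1, q2, q3, q4, q6, q7}.
Read 'a': {q0, q1, q2, q3, q4, q6, q7} → {q0, q1, q2, q3, q4, q6, q7}.
Read 'b': {q0, q1, q2, q3, q4, q6, q7} → {q0, q1, q3, q4, q5, q6, q7}.
Read 'a': {q0, q1, q3, q4, q5, q6, q7} → {q0, q1, q2, q3, q4, q6, q7}.

{q0, q1, q2, q3, q4, q6, q7}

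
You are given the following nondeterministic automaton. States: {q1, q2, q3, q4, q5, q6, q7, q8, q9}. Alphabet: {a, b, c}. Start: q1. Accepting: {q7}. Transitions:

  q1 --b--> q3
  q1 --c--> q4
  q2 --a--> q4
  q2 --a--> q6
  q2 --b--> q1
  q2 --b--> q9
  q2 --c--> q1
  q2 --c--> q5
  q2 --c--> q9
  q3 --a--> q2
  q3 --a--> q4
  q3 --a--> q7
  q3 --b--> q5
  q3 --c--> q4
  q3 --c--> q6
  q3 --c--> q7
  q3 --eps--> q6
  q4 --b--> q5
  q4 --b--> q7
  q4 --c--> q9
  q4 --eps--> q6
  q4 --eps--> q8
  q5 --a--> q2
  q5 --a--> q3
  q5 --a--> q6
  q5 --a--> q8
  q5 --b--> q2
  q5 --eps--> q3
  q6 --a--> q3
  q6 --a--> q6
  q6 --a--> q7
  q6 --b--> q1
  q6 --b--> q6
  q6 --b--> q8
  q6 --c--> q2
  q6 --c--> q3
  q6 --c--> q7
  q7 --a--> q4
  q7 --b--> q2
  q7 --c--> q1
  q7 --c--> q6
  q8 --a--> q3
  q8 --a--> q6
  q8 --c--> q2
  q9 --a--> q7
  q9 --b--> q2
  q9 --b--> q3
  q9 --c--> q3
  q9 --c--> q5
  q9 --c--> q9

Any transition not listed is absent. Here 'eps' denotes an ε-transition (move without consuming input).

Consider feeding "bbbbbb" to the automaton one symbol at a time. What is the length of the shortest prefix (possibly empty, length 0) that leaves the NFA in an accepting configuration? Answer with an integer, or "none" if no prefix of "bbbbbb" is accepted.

none

Start in {q1}.
Read 'b': q1→{q3}; union {q3}; ε-closure = {q3, q6}.
Read 'b': q3→{q5}, q6→{q1, q6, q8}; union {q1, q5, q6, q8}; ε-closure = {q1, q3, q5, q6, q8}.
Read 'b': q1→{q3}, q3→{q5}, q5→{q2}, q6→{q1, q6, q8}, q8→∅; now {q1, q2, q3, q5, q6, q8}.
Read 'b': q1→{q3}, q2→{q1, q9}, q3→{q5}, q5→{q2}, q6→{q1, q6, q8}, q8→∅; now {q1, q2, q3, q5, q6, q8, q9}.
Read 'b': q1→{q3}, q2→{q1, q9}, q3→{q5}, q5→{q2}, q6→{q1, q6, q8}, q8→∅, q9→{q2, q3}; now {q1, q2, q3, q5, q6, q8, q9}.
Read 'b': q1→{q3}, q2→{q1, q9}, q3→{q5}, q5→{q2}, q6→{q1, q6, q8}, q8→∅, q9→{q2, q3}; now {q1, q2, q3, q5, q6, q8, q9}.
No reachable set along the way intersects F.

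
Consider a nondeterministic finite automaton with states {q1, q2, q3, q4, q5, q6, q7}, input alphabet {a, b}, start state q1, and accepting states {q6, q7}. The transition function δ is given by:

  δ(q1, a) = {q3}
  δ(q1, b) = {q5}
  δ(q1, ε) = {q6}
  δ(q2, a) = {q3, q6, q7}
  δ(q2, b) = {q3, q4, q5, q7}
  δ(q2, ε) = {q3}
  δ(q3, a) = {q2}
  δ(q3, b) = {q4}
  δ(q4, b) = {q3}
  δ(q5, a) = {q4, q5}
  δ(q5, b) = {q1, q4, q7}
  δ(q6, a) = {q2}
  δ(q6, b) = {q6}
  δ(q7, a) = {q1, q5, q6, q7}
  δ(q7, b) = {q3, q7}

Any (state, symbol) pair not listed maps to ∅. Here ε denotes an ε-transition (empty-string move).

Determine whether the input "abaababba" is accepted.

Start: ε-closure({q1}) = {q1, q6}.
Read 'a': q1→{q3}, q6→{q2}; now {q2, q3}.
Read 'b': q2→{q3, q4, q5, q7}, q3→{q4}; now {q3, q4, q5, q7}.
Read 'a': q3→{q2}, q4→∅, q5→{q4, q5}, q7→{q1, q5, q6, q7}; union {q1, q2, q4, q5, q6, q7}; ε-closure = {q1, q2, q3, q4, q5, q6, q7}.
Read 'a': q1→{q3}, q2→{q3, q6, q7}, q3→{q2}, q4→∅, q5→{q4, q5}, q6→{q2}, q7→{q1, q5, q6, q7}; now {q1, q2, q3, q4, q5, q6, q7}.
Read 'b': q1→{q5}, q2→{q3, q4, q5, q7}, q3→{q4}, q4→{q3}, q5→{q1, q4, q7}, q6→{q6}, q7→{q3, q7}; now {q1, q3, q4, q5, q6, q7}.
Read 'a': q1→{q3}, q3→{q2}, q4→∅, q5→{q4, q5}, q6→{q2}, q7→{q1, q5, q6, q7}; now {q1, q2, q3, q4, q5, q6, q7}.
Read 'b': q1→{q5}, q2→{q3, q4, q5, q7}, q3→{q4}, q4→{q3}, q5→{q1, q4, q7}, q6→{q6}, q7→{q3, q7}; now {q1, q3, q4, q5, q6, q7}.
Read 'b': q1→{q5}, q3→{q4}, q4→{q3}, q5→{q1, q4, q7}, q6→{q6}, q7→{q3, q7}; now {q1, q3, q4, q5, q6, q7}.
Read 'a': q1→{q3}, q3→{q2}, q4→∅, q5→{q4, q5}, q6→{q2}, q7→{q1, q5, q6, q7}; now {q1, q2, q3, q4, q5, q6, q7}.
The final set {q1, q2, q3, q4, q5, q6, q7} contains the accepting states q6, q7.

Yes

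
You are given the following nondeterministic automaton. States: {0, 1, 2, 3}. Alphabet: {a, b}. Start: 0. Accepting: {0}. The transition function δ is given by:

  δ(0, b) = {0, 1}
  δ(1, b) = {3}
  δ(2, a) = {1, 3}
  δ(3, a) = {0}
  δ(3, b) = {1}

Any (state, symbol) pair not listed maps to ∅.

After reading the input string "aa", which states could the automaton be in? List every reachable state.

∅

Start in {0}.
Read 'a': {0} → ∅.
The set is empty and remains empty for the remaining 1 symbol.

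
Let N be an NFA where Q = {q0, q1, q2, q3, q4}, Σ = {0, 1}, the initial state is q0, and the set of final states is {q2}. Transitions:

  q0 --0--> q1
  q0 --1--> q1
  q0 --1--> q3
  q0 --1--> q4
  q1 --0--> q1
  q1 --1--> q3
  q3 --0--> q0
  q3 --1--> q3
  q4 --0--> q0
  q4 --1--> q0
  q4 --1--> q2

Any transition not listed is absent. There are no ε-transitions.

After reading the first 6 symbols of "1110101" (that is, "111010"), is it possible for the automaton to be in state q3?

No

Start in {q0}.
Read '1': {q0} → {q1, q3, q4}.
Read '1': {q1, q3, q4} → {q0, q2, q3}.
Read '1': {q0, q2, q3} → {q1, q3, q4}.
Read '0': {q1, q3, q4} → {q0, q1}.
Read '1': {q0, q1} → {q1, q3, q4}.
Read '0': {q1, q3, q4} → {q0, q1}.
State q3 is not in {q0, q1}.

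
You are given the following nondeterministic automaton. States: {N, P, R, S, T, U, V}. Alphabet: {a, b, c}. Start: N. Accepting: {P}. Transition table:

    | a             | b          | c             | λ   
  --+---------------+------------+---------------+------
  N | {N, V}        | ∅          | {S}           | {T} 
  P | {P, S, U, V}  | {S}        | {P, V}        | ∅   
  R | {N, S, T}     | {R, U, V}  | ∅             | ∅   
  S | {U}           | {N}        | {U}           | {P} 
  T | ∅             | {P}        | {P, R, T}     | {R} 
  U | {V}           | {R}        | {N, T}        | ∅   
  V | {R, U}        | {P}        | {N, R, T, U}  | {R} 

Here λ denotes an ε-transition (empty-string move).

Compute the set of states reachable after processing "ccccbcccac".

{N, P, R, S, T, U, V}

Start: ε-closure({N}) = {N, R, T}.
Read 'c': {N, R, T} → {P, R, S, T}.
Read 'c': {P, R, S, T} → {P, R, T, U, V}.
Read 'c': {P, R, T, U, V} → {N, P, R, T, U, V}.
Read 'c': {N, P, R, T, U, V} → {N, P, R, S, T, U, V}.
Read 'b': {N, P, R, S, T, U, V} → {N, P, R, S, T, U, V}.
Read 'c': {N, P, R, S, T, U, V} → {N, P, R, S, T, U, V}.
Read 'c': {N, P, R, S, T, U, V} → {N, P, R, S, T, U, V}.
Read 'c': {N, P, R, S, T, U, V} → {N, P, R, S, T, U, V}.
Read 'a': {N, P, R, S, T, U, V} → {N, P, R, S, T, U, V}.
Read 'c': {N, P, R, S, T, U, V} → {N, P, R, S, T, U, V}.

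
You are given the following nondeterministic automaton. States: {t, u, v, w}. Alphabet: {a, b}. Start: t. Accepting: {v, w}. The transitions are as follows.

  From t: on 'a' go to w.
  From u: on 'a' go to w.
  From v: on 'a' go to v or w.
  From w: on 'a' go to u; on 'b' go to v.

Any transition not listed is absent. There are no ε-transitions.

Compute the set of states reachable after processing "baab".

Start in {t}.
Read 'b': t→∅; now ∅.
The set is empty and remains empty for the remaining 3 symbols.

∅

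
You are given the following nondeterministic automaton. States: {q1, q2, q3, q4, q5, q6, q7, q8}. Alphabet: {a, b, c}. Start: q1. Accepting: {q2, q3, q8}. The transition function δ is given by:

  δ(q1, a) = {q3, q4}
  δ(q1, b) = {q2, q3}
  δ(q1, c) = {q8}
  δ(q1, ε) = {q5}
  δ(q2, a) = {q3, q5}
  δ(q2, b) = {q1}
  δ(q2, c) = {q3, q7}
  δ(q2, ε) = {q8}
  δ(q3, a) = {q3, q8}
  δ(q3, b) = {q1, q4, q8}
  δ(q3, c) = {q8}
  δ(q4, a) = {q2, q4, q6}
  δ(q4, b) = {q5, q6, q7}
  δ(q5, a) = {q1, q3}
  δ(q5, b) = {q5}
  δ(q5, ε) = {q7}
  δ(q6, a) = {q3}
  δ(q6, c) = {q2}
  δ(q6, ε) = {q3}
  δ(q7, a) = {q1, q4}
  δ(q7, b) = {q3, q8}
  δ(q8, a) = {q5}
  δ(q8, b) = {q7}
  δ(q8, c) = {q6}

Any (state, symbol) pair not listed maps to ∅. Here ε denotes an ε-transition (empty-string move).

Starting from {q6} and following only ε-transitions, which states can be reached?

{q3, q6}

Begin with {q6}.
ε-move q6 → q3; add q3.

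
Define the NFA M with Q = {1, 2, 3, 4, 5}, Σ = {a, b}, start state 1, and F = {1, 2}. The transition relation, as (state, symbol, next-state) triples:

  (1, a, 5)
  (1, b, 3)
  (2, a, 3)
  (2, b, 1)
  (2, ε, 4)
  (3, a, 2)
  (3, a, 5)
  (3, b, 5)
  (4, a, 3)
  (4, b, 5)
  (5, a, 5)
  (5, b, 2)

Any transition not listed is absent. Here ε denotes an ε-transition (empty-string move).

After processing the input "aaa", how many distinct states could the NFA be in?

1

Start in {1}.
Read 'a': {1} → {5}.
Read 'a': {5} → {5}.
Read 'a': {5} → {5}.
That set has 1 state.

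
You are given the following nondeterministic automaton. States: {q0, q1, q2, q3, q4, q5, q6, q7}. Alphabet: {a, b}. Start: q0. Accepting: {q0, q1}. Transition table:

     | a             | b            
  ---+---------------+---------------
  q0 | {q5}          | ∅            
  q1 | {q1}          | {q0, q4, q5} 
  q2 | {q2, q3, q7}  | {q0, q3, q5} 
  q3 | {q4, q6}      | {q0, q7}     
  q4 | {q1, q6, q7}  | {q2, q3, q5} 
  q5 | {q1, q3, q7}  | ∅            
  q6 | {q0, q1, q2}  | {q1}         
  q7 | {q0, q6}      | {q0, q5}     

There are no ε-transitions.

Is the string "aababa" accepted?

Start in {q0}.
Read 'a': {q0} → {q5}.
Read 'a': {q5} → {q1, q3, q7}.
Read 'b': {q1, q3, q7} → {q0, q4, q5, q7}.
Read 'a': {q0, q4, q5, q7} → {q0, q1, q3, q5, q6, q7}.
Read 'b': {q0, q1, q3, q5, q6, q7} → {q0, q1, q4, q5, q7}.
Read 'a': {q0, q1, q4, q5, q7} → {q0, q1, q3, q5, q6, q7}.
The final set {q0, q1, q3, q5, q6, q7} contains the accepting states q0, q1.

Yes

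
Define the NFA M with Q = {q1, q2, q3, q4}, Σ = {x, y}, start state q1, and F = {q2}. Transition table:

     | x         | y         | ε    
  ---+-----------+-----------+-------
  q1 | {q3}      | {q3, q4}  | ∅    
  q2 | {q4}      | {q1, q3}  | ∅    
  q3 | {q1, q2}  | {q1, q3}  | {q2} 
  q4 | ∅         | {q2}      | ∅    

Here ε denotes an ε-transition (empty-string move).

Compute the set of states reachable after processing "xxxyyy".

{q1, q2, q3, q4}

Start in {q1}.
Read 'x': {q1} → {q2, q3}.
Read 'x': {q2, q3} → {q1, q2, q4}.
Read 'x': {q1, q2, q4} → {q2, q3, q4}.
Read 'y': {q2, q3, q4} → {q1, q2, q3}.
Read 'y': {q1, q2, q3} → {q1, q2, q3, q4}.
Read 'y': {q1, q2, q3, q4} → {q1, q2, q3, q4}.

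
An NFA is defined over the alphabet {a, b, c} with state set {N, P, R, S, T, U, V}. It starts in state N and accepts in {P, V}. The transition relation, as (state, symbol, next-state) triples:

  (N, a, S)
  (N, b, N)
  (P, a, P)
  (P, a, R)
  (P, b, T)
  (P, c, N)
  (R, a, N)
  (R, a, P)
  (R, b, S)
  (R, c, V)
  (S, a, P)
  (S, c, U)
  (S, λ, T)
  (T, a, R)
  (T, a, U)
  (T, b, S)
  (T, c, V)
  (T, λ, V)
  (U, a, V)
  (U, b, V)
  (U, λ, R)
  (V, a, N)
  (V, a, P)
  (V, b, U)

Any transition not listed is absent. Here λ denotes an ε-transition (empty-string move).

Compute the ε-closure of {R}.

{R}

Begin with {R}.
No ε-moves leave this set, so the closure equals the set itself.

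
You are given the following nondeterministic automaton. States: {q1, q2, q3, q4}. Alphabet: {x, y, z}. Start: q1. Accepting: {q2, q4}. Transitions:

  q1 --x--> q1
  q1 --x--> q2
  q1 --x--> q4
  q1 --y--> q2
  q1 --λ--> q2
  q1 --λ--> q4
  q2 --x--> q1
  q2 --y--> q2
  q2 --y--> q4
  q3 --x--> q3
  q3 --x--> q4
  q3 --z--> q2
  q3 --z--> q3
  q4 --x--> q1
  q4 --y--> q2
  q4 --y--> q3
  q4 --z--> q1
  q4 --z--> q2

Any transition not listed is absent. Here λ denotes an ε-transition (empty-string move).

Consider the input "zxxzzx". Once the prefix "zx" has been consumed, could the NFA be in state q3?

Start: ε-closure({q1}) = {q1, q2, q4}.
Read 'z': q1→∅, q2→∅, q4→{q1, q2}; union {q1, q2}; ε-closure = {q1, q2, q4}.
Read 'x': q1→{q1, q2, q4}, q2→{q1}, q4→{q1}; now {q1, q2, q4}.
State q3 is not in {q1, q2, q4}.

No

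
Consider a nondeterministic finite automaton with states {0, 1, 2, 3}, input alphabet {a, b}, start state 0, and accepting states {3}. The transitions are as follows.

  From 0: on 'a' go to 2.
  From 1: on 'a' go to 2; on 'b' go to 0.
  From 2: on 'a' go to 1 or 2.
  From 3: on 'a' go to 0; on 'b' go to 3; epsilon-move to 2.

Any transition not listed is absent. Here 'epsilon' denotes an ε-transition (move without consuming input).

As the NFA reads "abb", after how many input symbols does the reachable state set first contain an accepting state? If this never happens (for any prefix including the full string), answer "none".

none

Start in {0}.
Read 'a': {0} → {2}.
Read 'b': {2} → ∅.
The set is empty and remains empty for the remaining 1 symbol.
No reachable set along the way intersects F.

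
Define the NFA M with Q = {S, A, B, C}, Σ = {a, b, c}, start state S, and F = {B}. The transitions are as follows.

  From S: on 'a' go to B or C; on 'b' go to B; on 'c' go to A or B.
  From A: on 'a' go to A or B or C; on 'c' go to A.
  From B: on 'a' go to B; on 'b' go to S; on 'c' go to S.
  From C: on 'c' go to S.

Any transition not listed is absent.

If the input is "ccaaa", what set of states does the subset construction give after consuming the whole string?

Start in {S}.
Read 'c': S→{A, B}; now {A, B}.
Read 'c': A→{A}, B→{S}; now {S, A}.
Read 'a': S→{B, C}, A→{A, B, C}; now {A, B, C}.
Read 'a': A→{A, B, C}, B→{B}, C→∅; now {A, B, C}.
Read 'a': A→{A, B, C}, B→{B}, C→∅; now {A, B, C}.

{A, B, C}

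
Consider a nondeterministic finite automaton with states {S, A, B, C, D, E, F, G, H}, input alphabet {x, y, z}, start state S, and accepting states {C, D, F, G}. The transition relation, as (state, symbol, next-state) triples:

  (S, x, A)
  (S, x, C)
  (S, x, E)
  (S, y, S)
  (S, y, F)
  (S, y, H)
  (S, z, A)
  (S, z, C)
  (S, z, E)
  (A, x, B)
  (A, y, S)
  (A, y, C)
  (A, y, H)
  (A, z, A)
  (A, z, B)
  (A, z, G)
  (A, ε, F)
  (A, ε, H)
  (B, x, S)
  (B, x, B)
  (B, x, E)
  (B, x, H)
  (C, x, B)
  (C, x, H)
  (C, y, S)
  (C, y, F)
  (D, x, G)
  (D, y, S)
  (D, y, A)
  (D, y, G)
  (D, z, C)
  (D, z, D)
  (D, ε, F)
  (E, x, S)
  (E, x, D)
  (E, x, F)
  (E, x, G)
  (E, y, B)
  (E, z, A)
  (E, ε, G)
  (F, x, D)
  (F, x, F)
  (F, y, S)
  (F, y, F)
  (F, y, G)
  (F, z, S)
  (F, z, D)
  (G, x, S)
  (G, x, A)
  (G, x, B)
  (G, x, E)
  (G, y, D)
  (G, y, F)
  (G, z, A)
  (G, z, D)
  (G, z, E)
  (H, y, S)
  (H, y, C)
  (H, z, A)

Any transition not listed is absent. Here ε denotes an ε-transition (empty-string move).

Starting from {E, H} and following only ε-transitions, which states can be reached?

Begin with {E, H}.
ε-move E → G; add G.

{E, G, H}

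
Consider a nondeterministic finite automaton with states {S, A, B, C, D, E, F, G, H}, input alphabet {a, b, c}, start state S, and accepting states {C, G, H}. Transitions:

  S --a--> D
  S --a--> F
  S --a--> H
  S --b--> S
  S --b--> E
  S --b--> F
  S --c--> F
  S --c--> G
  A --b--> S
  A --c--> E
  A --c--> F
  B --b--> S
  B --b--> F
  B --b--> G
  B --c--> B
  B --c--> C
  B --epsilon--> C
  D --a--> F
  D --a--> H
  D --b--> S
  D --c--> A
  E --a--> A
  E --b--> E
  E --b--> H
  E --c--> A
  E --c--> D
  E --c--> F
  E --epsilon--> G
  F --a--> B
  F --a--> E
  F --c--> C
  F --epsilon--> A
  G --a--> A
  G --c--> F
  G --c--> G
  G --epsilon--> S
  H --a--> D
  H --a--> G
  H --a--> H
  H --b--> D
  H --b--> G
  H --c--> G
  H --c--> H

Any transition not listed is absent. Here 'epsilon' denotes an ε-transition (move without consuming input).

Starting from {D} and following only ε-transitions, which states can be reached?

{D}

Begin with {D}.
No ε-moves leave this set, so the closure equals the set itself.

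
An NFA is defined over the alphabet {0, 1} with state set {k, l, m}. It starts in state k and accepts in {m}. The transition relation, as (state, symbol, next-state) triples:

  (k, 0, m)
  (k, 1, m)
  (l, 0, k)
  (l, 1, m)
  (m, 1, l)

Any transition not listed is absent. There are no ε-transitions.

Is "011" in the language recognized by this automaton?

Yes

Start in {k}.
Read '0': k→{m}; now {m}.
Read '1': m→{l}; now {l}.
Read '1': l→{m}; now {m}.
The final set {m} contains the accepting state m.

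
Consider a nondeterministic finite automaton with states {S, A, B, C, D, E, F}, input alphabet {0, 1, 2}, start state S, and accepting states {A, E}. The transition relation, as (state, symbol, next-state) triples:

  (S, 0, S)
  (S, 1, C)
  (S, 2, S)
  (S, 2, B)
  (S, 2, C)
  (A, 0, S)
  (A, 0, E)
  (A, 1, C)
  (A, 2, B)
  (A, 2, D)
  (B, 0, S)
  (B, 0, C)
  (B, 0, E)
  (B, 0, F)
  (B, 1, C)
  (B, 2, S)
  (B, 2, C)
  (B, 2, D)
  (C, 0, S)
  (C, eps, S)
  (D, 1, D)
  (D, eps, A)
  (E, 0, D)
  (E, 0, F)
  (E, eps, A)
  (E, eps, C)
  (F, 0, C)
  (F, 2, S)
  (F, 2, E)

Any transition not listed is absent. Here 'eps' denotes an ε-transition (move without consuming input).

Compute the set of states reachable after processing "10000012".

Start in {S}.
Read '1': {S} → {S, C}.
Read '0': {S, C} → {S}.
Read '0': {S} → {S}.
Read '0': {S} → {S}.
Read '0': {S} → {S}.
Read '0': {S} → {S}.
Read '1': {S} → {S, C}.
Read '2': {S, C} → {S, B, C}.

{S, B, C}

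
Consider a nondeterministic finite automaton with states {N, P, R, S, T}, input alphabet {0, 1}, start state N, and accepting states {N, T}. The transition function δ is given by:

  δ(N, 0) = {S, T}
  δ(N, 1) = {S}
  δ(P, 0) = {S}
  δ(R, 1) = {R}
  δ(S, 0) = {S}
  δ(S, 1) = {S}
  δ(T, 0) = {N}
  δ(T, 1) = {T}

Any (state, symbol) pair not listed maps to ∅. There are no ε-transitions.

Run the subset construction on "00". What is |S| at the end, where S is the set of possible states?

2

Start in {N}.
Read '0': N→{S, T}; now {S, T}.
Read '0': S→{S}, T→{N}; now {N, S}.
That set has 2 states.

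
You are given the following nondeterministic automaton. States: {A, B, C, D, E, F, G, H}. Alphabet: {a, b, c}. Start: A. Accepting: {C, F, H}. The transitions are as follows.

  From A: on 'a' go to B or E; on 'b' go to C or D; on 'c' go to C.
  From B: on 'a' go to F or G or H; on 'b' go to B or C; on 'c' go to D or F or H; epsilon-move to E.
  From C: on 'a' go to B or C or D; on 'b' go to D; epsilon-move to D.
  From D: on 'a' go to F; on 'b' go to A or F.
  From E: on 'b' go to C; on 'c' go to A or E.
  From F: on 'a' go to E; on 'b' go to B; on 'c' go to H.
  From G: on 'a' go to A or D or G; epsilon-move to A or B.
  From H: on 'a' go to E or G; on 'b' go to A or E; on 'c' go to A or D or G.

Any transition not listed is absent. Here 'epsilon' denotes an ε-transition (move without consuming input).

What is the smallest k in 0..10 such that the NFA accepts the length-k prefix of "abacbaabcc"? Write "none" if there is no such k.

Start in {A}.
Read 'a': {A} → {B, E}.
Read 'b': {B, E} → {B, C, D, E}.
None of the earlier sets intersect F, but {B, C, D, E} does.

2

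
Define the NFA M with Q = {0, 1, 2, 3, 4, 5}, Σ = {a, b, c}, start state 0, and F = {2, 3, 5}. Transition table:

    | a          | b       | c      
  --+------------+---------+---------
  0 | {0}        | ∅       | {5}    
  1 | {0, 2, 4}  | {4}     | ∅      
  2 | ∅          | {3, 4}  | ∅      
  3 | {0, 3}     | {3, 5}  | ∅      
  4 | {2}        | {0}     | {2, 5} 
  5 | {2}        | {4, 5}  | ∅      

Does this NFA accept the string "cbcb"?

Start in {0}.
Read 'c': {0} → {5}.
Read 'b': {5} → {4, 5}.
Read 'c': {4, 5} → {2, 5}.
Read 'b': {2, 5} → {3, 4, 5}.
The final set {3, 4, 5} contains the accepting states 3, 5.

Yes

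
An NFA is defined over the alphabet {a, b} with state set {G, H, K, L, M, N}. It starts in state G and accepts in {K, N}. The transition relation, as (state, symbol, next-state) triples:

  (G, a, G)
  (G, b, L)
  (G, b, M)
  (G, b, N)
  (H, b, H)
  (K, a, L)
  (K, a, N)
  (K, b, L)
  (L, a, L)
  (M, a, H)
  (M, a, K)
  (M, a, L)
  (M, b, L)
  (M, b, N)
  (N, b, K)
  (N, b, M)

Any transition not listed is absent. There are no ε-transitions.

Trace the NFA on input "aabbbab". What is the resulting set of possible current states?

{H, K, L, M}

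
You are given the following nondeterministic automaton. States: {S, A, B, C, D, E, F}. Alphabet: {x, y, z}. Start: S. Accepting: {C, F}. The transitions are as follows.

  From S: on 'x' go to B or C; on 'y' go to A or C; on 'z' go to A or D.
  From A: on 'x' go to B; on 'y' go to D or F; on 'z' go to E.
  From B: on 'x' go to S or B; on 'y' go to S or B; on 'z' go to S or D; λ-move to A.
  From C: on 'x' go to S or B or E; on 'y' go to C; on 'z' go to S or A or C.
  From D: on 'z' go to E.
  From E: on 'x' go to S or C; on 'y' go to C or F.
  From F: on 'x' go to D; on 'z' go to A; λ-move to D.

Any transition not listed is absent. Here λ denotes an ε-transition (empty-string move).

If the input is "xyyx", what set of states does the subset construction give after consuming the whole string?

{S, A, B, C, D, E}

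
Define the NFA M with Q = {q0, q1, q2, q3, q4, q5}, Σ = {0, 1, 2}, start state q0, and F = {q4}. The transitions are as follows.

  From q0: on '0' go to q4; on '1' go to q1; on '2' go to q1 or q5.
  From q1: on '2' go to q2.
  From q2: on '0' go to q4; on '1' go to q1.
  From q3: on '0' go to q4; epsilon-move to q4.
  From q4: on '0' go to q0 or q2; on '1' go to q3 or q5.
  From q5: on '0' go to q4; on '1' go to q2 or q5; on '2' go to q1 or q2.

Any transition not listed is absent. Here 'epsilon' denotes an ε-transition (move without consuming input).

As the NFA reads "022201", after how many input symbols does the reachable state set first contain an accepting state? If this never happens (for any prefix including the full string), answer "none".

1

Start in {q0}.
Read '0': {q0} → {q4}.
None of the earlier sets intersect F, but {q4} does.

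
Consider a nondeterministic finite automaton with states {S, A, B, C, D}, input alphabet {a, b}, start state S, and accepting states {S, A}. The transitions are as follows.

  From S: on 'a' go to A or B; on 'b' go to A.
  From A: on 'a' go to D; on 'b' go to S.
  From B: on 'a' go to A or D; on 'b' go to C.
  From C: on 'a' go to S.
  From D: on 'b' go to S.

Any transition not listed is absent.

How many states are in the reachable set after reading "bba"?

2

Start in {S}.
Read 'b': {S} → {A}.
Read 'b': {A} → {S}.
Read 'a': {S} → {A, B}.
That set has 2 states.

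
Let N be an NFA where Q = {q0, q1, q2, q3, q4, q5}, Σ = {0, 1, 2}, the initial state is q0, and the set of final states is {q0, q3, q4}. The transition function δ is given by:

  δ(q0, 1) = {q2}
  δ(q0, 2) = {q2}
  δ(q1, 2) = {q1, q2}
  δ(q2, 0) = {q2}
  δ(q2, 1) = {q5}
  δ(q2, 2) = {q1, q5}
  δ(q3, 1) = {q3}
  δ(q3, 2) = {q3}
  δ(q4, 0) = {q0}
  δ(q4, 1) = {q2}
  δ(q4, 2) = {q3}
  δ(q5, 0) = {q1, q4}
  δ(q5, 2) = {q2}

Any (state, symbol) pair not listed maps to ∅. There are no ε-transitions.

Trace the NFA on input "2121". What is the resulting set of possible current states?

Start in {q0}.
Read '2': q0→{q2}; now {q2}.
Read '1': q2→{q5}; now {q5}.
Read '2': q5→{q2}; now {q2}.
Read '1': q2→{q5}; now {q5}.

{q5}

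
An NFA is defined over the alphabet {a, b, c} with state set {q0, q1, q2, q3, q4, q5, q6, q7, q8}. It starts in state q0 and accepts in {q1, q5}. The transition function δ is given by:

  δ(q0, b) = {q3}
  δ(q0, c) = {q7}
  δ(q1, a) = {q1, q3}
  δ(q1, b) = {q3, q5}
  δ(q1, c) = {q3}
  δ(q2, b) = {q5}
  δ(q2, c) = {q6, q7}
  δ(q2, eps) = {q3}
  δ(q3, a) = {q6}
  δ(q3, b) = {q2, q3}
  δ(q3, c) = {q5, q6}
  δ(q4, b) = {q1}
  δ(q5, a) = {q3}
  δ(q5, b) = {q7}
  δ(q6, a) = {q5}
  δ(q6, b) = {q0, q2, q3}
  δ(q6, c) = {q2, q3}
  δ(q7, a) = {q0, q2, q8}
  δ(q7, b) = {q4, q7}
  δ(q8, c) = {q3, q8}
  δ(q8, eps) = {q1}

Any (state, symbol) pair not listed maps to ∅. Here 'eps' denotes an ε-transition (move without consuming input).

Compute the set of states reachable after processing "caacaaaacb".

{q0, q2, q3, q5, q7}

Start in {q0}.
Read 'c': {q0} → {q7}.
Read 'a': {q7} → {q0, q1, q2, q3, q8}.
Read 'a': {q0, q1, q2, q3, q8} → {q1, q3, q6}.
Read 'c': {q1, q3, q6} → {q2, q3, q5, q6}.
Read 'a': {q2, q3, q5, q6} → {q3, q5, q6}.
Read 'a': {q3, q5, q6} → {q3, q5, q6}.
Read 'a': {q3, q5, q6} → {q3, q5, q6}.
Read 'a': {q3, q5, q6} → {q3, q5, q6}.
Read 'c': {q3, q5, q6} → {q2, q3, q5, q6}.
Read 'b': {q2, q3, q5, q6} → {q0, q2, q3, q5, q7}.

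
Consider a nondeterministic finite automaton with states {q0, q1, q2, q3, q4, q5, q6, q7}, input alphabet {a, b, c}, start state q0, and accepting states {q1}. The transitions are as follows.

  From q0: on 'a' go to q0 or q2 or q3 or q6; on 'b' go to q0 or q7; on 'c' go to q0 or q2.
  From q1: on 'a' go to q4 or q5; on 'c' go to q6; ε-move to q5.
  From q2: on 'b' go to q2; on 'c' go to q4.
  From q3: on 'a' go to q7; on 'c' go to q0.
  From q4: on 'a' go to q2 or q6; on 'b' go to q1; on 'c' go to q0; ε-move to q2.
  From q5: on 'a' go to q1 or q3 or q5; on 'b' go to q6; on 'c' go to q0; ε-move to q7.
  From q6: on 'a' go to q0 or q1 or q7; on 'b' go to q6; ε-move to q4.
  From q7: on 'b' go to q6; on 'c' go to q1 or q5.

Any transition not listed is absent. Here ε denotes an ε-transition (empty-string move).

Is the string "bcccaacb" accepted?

Yes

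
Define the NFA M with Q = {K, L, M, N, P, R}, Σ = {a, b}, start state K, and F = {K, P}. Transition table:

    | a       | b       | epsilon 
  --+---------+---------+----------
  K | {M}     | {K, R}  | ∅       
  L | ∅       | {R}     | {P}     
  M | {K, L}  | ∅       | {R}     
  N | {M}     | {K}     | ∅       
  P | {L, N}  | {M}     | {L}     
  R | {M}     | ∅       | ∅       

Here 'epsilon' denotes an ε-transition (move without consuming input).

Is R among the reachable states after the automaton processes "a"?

Start in {K}.
Read 'a': {K} → {M, R}.
State R is in {M, R}.

Yes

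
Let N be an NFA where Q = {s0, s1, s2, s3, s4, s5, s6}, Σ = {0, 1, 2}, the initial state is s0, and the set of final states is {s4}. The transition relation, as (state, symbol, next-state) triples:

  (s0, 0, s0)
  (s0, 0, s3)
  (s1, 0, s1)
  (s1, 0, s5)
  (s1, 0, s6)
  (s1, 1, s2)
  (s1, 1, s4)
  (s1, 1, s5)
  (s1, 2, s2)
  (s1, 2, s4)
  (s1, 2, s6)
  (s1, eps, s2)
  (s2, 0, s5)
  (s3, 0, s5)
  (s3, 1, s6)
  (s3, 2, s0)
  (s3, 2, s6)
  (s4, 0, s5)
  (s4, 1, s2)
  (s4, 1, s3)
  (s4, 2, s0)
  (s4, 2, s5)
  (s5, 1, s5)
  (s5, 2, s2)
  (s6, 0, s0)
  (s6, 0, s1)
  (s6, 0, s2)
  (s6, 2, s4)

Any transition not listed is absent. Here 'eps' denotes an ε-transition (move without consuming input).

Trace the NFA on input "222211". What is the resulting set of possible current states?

∅

Start in {s0}.
Read '2': s0→∅; now ∅.
The set is empty and remains empty for the remaining 5 symbols.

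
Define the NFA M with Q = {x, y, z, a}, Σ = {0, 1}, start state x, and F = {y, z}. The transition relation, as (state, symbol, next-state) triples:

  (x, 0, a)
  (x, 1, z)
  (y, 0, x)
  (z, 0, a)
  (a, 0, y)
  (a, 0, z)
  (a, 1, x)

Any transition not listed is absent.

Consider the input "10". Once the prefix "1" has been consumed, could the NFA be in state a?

Start in {x}.
Read '1': {x} → {z}.
State a is not in {z}.

No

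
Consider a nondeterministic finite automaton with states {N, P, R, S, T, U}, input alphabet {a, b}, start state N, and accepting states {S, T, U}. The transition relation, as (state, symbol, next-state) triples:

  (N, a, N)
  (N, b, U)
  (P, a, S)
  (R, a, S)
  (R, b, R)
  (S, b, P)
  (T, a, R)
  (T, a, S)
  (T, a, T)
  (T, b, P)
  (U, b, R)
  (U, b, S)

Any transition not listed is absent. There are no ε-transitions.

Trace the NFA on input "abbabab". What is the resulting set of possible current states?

{P}

Start in {N}.
Read 'a': N→{N}; now {N}.
Read 'b': N→{U}; now {U}.
Read 'b': U→{R, S}; now {R, S}.
Read 'a': R→{S}, S→∅; now {S}.
Read 'b': S→{P}; now {P}.
Read 'a': P→{S}; now {S}.
Read 'b': S→{P}; now {P}.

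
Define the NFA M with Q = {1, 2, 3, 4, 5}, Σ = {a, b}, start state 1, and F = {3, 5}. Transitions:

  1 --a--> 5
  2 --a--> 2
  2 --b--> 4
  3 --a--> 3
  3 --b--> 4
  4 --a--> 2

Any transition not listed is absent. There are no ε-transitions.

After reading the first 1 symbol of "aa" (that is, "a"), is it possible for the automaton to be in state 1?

No

Start in {1}.
Read 'a': 1→{5}; now {5}.
State 1 is not in {5}.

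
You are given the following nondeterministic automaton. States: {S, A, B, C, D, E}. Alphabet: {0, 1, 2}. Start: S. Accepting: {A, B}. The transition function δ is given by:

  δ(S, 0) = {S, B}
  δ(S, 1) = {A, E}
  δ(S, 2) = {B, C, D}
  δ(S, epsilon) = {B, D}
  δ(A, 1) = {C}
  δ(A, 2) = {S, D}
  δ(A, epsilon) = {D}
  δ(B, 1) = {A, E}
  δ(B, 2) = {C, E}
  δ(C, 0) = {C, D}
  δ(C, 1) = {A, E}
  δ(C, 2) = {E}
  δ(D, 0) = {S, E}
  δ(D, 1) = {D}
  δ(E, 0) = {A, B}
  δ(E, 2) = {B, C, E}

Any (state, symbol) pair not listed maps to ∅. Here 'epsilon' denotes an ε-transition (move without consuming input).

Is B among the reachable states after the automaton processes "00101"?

No

Start: ε-closure({S}) = {S, B, D}.
Read '0': S→{S, B}, B→∅, D→{S, E}; union {S, B, E}; ε-closure = {S, B, D, E}.
Read '0': S→{S, B}, B→∅, D→{S, E}, E→{A, B}; union {S, A, B, E}; ε-closure = {S, A, B, D, E}.
Read '1': S→{A, E}, A→{C}, B→{A, E}, D→{D}, E→∅; now {A, C, D, E}.
Read '0': A→∅, C→{C, D}, D→{S, E}, E→{A, B}; now {S, A, B, C, D, E}.
Read '1': S→{A, E}, A→{C}, B→{A, E}, C→{A, E}, D→{D}, E→∅; now {A, C, D, E}.
State B is not in {A, C, D, E}.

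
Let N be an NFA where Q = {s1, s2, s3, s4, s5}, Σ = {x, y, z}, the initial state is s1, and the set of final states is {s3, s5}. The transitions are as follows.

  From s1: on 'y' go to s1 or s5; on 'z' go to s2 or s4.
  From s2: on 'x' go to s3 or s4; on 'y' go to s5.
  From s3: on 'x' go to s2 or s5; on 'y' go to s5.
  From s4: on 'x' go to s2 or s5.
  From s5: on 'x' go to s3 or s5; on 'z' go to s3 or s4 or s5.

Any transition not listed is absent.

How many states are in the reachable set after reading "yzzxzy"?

Start in {s1}.
Read 'y': {s1} → {s1, s5}.
Read 'z': {s1, s5} → {s2, s3, s4, s5}.
Read 'z': {s2, s3, s4, s5} → {s3, s4, s5}.
Read 'x': {s3, s4, s5} → {s2, s3, s5}.
Read 'z': {s2, s3, s5} → {s3, s4, s5}.
Read 'y': {s3, s4, s5} → {s5}.
That set has 1 state.

1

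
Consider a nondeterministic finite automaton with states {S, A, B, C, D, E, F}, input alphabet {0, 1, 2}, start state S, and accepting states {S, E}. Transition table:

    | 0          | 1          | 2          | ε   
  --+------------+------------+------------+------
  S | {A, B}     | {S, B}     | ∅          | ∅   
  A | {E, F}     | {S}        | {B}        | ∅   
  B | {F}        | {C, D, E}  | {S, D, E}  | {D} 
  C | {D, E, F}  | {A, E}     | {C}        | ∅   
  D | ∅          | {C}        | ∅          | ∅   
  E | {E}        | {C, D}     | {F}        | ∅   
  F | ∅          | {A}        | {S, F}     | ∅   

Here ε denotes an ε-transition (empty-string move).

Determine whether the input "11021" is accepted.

Start in {S}.
Read '1': {S} → {S, B, D}.
Read '1': {S, B, D} → {S, B, C, D, E}.
Read '0': {S, B, C, D, E} → {A, B, D, E, F}.
Read '2': {A, B, D, E, F} → {S, B, D, E, F}.
Read '1': {S, B, D, E, F} → {S, A, B, C, D, E}.
The final set {S, A, B, C, D, E} contains the accepting states S, E.

Yes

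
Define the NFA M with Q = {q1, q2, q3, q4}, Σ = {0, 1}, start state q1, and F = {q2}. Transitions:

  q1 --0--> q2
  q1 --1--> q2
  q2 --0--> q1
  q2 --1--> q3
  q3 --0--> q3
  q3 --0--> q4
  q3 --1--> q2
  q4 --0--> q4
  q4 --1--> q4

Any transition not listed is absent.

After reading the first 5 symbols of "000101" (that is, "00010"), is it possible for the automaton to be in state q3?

Yes

Start in {q1}.
Read '0': {q1} → {q2}.
Read '0': {q2} → {q1}.
Read '0': {q1} → {q2}.
Read '1': {q2} → {q3}.
Read '0': {q3} → {q3, q4}.
State q3 is in {q3, q4}.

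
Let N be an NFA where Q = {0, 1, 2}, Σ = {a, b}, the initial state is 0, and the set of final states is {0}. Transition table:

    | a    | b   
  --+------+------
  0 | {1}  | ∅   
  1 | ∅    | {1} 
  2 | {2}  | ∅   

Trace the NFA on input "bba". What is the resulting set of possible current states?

Start in {0}.
Read 'b': 0→∅; now ∅.
The set is empty and remains empty for the remaining 2 symbols.

∅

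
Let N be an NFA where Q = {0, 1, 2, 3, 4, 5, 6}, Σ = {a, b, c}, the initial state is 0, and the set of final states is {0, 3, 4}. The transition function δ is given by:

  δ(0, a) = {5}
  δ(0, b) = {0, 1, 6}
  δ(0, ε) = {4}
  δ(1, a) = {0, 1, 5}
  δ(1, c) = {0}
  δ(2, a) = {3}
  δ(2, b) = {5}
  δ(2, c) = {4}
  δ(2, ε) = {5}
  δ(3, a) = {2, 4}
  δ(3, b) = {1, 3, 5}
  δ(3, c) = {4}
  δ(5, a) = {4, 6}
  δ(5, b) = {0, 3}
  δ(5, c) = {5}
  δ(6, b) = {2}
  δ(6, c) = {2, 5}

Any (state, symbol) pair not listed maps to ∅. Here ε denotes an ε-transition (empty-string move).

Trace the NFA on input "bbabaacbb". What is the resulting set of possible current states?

Start: ε-closure({0}) = {0, 4}.
Read 'b': 0→{0, 1, 6}, 4→∅; union {0, 1, 6}; ε-closure = {0, 1, 4, 6}.
Read 'b': 0→{0, 1, 6}, 1→∅, 4→∅, 6→{2}; union {0, 1, 2, 6}; ε-closure = {0, 1, 2, 4, 5, 6}.
Read 'a': 0→{5}, 1→{0, 1, 5}, 2→{3}, 4→∅, 5→{4, 6}, 6→∅; now {0, 1, 3, 4, 5, 6}.
Read 'b': 0→{0, 1, 6}, 1→∅, 3→{1, 3, 5}, 4→∅, 5→{0, 3}, 6→{2}; union {0, 1, 2, 3, 5, 6}; ε-closure = {0, 1, 2, 3, 4, 5, 6}.
Read 'a': 0→{5}, 1→{0, 1, 5}, 2→{3}, 3→{2, 4}, 4→∅, 5→{4, 6}, 6→∅; now {0, 1, 2, 3, 4, 5, 6}.
Read 'a': 0→{5}, 1→{0, 1, 5}, 2→{3}, 3→{2, 4}, 4→∅, 5→{4, 6}, 6→∅; now {0, 1, 2, 3, 4, 5, 6}.
Read 'c': 0→∅, 1→{0}, 2→{4}, 3→{4}, 4→∅, 5→{5}, 6→{2, 5}; now {0, 2, 4, 5}.
Read 'b': 0→{0, 1, 6}, 2→{5}, 4→∅, 5→{0, 3}; union {0, 1, 3, 5, 6}; ε-closure = {0, 1, 3, 4, 5, 6}.
Read 'b': 0→{0, 1, 6}, 1→∅, 3→{1, 3, 5}, 4→∅, 5→{0, 3}, 6→{2}; union {0, 1, 2, 3, 5, 6}; ε-closure = {0, 1, 2, 3, 4, 5, 6}.

{0, 1, 2, 3, 4, 5, 6}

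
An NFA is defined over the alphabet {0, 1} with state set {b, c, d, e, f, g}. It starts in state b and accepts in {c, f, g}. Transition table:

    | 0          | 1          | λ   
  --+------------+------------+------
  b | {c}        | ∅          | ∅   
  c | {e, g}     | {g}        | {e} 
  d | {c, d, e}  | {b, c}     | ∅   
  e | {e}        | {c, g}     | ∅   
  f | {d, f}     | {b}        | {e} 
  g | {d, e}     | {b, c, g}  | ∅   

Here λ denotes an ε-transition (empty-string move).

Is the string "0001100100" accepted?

Yes

Start in {b}.
Read '0': b→{c}; union {c}; ε-closure = {c, e}.
Read '0': c→{e, g}, e→{e}; now {e, g}.
Read '0': e→{e}, g→{d, e}; now {d, e}.
Read '1': d→{b, c}, e→{c, g}; union {b, c, g}; ε-closure = {b, c, e, g}.
Read '1': b→∅, c→{g}, e→{c, g}, g→{b, c, g}; union {b, c, g}; ε-closure = {b, c, e, g}.
Read '0': b→{c}, c→{e, g}, e→{e}, g→{d, e}; now {c, d, e, g}.
Read '0': c→{e, g}, d→{c, d, e}, e→{e}, g→{d, e}; now {c, d, e, g}.
Read '1': c→{g}, d→{b, c}, e→{c, g}, g→{b, c, g}; union {b, c, g}; ε-closure = {b, c, e, g}.
Read '0': b→{c}, c→{e, g}, e→{e}, g→{d, e}; now {c, d, e, g}.
Read '0': c→{e, g}, d→{c, d, e}, e→{e}, g→{d, e}; now {c, d, e, g}.
The final set {c, d, e, g} contains the accepting states c, g.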